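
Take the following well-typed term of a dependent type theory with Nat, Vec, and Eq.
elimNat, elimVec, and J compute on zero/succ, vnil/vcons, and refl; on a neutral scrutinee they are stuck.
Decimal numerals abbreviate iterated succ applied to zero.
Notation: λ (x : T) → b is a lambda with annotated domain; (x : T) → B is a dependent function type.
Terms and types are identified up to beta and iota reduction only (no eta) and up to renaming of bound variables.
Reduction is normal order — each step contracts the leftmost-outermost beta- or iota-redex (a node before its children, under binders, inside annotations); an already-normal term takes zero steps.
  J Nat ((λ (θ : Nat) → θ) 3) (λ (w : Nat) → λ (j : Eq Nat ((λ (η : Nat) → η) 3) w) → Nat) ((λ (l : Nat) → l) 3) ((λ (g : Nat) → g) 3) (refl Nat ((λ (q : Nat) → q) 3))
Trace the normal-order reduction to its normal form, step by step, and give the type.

normal-order reduction sequence:
  J Nat ((λ (θ : Nat) → θ) 3) (λ (w : Nat) → λ (j : Eq Nat ((λ (η : Nat) → η) 3) w) → Nat) ((λ (l : Nat) → l) 3) ((λ (g : Nat) → g) 3) (refl Nat ((λ (q : Nat) → q) 3))
  ~> (λ (θ : Nat) → θ) 3
  ~> 3
type:
  Nat


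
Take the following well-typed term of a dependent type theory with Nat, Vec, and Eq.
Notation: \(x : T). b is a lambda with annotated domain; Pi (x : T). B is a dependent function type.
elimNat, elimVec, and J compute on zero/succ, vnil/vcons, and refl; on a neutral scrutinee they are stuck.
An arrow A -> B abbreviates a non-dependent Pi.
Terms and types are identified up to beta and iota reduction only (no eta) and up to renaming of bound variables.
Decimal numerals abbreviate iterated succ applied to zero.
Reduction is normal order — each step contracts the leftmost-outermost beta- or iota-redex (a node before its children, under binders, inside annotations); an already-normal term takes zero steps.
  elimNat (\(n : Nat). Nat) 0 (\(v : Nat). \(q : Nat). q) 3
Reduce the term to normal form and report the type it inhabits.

reduced normal form:
  0
inferred type:
  Nat
observation: the term reaches its normal form after 10 normal-order steps.


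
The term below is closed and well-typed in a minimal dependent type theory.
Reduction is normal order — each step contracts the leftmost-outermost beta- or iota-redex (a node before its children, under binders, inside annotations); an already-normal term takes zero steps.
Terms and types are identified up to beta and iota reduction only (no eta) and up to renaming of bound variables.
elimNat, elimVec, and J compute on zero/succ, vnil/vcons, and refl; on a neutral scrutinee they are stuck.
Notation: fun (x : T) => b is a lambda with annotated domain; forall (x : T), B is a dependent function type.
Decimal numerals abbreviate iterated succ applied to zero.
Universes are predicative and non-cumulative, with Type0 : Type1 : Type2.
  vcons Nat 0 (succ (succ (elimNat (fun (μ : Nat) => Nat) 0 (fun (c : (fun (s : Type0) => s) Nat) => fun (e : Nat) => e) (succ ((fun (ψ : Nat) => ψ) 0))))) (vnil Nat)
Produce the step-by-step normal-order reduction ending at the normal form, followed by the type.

normal-order reduction:
  vcons Nat 0 (succ (succ (elimNat (fun (μ : Nat) => Nat) 0 (fun (c : (fun (s : Type0) => s) Nat) => fun (e : Nat) => e) (succ ((fun (ψ : Nat) => ψ) 0))))) (vnil Nat)
  ~> vcons Nat 0 (succ (succ ((fun (μ : (fun (c : Type0) => c) Nat) => fun (s : Nat) => s) ((fun (e : Nat) => e) 0) (elimNat (fun (ψ : Nat) => Nat) 0 (fun (γ : (fun (k : Type0) => k) Nat) => fun (κ : Nat) => κ) ((fun (a : Nat) => a) 0))))) (vnil Nat)
  ~> vcons Nat 0 (succ (succ ((fun (μ : Nat) => μ) (elimNat (fun (c : Nat) => Nat) 0 (fun (s : (fun (e : Type0) => e) Nat) => fun (ψ : Nat) => ψ) ((fun (γ : Nat) => γ) 0))))) (vnil Nat)
  ~> vcons Nat 0 (succ (succ (elimNat (fun (μ : Nat) => Nat) 0 (fun (c : (fun (s : Type0) => s) Nat) => fun (e : Nat) => e) ((fun (ψ : Nat) => ψ) 0)))) (vnil Nat)
  ~> vcons Nat 0 (succ (succ (elimNat (fun (μ : Nat) => Nat) 0 (fun (c : Nat) => fun (s : Nat) => s) ((fun (e : Nat) => e) 0)))) (vnil Nat)
  ~> vcons Nat 0 (succ (succ (elimNat (fun (μ : Nat) => Nat) 0 (fun (c : Nat) => fun (s : Nat) => s) 0))) (vnil Nat)
  ~> vcons Nat 0 2 (vnil Nat)
the term's type:
  Vec Nat 1


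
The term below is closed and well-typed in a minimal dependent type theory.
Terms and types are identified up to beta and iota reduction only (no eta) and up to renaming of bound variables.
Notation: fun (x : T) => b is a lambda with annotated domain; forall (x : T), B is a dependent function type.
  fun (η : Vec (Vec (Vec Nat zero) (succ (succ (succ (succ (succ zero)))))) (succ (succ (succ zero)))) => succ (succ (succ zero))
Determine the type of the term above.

the term's type:
  forall (η : Vec (Vec (Vec Nat zero) (succ (succ (succ (succ (succ zero)))))) (succ (succ (succ zero)))), Nat


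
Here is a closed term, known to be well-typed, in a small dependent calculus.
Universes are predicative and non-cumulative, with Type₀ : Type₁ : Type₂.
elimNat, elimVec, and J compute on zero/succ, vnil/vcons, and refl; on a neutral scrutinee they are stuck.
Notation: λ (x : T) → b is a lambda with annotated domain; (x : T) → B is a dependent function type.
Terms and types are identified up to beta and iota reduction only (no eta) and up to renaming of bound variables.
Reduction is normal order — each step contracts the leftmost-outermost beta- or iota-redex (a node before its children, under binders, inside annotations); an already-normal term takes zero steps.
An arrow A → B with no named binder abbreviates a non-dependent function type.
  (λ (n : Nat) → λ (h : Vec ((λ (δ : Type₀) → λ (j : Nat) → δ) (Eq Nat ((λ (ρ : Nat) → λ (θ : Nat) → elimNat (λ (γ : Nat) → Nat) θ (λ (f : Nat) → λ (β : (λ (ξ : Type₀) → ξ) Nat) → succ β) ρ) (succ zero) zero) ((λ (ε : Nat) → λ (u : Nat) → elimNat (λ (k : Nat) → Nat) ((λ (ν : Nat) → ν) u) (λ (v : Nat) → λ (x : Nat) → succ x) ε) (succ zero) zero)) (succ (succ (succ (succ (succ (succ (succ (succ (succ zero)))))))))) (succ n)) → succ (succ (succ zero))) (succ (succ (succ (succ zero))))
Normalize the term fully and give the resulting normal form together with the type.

reduced normal form:
  λ (n : Vec (Eq Nat (succ zero) (succ zero)) (succ (succ (succ (succ (succ zero)))))) → succ (succ (succ zero))
the term's type:
  Vec (Eq Nat (succ zero) (succ zero)) (succ (succ (succ (succ (succ zero))))) → Nat


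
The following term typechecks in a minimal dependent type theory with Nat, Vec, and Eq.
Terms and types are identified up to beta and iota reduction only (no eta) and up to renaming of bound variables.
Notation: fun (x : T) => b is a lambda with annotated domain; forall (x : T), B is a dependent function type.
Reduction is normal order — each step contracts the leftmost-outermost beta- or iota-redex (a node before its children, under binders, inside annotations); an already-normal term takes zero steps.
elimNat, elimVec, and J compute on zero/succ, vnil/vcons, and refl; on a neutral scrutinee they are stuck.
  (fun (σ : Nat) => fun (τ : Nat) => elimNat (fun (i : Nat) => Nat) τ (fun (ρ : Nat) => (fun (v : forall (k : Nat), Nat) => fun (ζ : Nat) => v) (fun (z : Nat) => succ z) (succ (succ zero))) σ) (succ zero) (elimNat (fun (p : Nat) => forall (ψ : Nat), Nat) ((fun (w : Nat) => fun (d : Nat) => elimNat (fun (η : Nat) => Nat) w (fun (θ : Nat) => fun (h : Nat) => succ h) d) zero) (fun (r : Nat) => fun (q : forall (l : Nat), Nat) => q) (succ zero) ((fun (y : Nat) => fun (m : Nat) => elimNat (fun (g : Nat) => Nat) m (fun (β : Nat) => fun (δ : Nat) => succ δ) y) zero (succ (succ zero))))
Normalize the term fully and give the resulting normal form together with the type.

normal form:
  succ (succ (succ zero))
type:
  Nat
observation: 24 normal-order steps normalize the term, beginning with a beta-redex.


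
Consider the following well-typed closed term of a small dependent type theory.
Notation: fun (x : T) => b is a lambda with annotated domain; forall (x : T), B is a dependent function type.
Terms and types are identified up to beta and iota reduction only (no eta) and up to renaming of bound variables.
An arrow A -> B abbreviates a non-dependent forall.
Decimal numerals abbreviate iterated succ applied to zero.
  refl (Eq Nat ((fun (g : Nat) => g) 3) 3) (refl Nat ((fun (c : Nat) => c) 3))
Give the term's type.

inferred type:
  Eq (Eq Nat 3 3) (refl Nat 3) (refl Nat 3)


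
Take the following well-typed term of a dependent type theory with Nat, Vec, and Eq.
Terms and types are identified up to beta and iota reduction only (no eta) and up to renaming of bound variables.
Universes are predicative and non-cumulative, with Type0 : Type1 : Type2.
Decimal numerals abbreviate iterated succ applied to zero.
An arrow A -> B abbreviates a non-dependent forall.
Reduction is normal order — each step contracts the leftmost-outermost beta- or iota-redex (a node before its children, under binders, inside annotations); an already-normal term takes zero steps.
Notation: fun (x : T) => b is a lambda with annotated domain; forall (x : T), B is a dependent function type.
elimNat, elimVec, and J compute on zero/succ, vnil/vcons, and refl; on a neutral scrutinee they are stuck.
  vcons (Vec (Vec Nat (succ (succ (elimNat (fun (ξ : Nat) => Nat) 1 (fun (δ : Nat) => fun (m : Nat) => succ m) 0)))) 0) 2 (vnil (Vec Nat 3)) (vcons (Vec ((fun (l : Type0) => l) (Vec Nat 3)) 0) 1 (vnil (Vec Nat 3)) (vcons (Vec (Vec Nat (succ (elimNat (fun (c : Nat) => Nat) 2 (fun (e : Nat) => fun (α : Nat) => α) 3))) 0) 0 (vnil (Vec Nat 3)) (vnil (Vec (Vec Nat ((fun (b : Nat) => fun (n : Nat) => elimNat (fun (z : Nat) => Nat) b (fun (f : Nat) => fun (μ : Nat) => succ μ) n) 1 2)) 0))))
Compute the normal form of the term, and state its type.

reduced normal form:
  vcons (Vec (Vec Nat 3) 0) 2 (vnil (Vec Nat 3)) (vcons (Vec (Vec Nat 3) 0) 1 (vnil (Vec Nat 3)) (vcons (Vec (Vec Nat 3) 0) 0 (vnil (Vec Nat 3)) (vnil (Vec (Vec Nat 3) 0))))
inferred type:
  Vec (Vec (Vec Nat 3) 0) 3


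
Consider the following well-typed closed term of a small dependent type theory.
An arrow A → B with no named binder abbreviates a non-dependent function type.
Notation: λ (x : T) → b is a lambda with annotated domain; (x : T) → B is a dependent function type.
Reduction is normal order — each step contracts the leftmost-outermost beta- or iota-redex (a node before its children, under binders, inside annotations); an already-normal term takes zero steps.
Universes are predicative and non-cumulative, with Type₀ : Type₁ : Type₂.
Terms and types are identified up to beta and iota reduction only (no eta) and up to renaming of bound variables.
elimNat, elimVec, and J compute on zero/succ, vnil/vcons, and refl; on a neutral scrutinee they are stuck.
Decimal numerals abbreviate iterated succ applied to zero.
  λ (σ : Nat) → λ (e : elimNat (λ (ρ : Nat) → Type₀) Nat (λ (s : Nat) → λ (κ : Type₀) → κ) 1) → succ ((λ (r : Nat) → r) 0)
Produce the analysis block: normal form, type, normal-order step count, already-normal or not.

resulting normal form:
  λ (σ : Nat) → λ (e : Nat) → 1
inferred type:
  Nat → Nat → Nat
normal-order step count: 5
started in normal form: no
first contracted redex: an elimNat iota-redex


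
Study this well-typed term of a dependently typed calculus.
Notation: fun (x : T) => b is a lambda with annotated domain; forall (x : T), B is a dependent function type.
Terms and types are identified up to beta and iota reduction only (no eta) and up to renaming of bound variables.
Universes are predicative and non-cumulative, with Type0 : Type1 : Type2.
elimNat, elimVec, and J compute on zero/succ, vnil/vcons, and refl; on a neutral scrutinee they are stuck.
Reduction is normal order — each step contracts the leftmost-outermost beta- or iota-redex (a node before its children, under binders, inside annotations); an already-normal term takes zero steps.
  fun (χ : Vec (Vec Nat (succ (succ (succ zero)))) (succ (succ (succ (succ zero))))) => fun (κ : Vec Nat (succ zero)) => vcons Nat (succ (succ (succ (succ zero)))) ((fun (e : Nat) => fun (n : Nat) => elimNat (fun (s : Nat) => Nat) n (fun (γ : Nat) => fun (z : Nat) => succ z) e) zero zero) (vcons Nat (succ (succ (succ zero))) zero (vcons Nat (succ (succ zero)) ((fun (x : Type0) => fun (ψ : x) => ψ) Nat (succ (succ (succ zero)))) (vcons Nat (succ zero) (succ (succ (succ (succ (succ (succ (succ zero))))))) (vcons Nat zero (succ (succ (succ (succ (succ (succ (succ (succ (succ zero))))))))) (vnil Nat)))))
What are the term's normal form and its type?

normal form:
  fun (χ : Vec (Vec Nat (succ (succ (succ zero)))) (succ (succ (succ (succ zero))))) => fun (κ : Vec Nat (succ zero)) => vcons Nat (succ (succ (succ (succ zero)))) zero (vcons Nat (succ (succ (succ zero))) zero (vcons Nat (succ (succ zero)) (succ (succ (succ zero))) (vcons Nat (succ zero) (succ (succ (succ (succ (succ (succ (succ zero))))))) (vcons Nat zero (succ (succ (succ (succ (succ (succ (succ (succ (succ zero))))))))) (vnil Nat)))))
the term's type:
  forall (χ : Vec (Vec Nat (succ (succ (succ zero)))) (succ (succ (succ (succ zero))))), forall (κ : Vec Nat (succ zero)), Vec Nat (succ (succ (succ (succ (succ zero)))))
observation: contracting a beta-redex first, the term normalizes in 5 steps.


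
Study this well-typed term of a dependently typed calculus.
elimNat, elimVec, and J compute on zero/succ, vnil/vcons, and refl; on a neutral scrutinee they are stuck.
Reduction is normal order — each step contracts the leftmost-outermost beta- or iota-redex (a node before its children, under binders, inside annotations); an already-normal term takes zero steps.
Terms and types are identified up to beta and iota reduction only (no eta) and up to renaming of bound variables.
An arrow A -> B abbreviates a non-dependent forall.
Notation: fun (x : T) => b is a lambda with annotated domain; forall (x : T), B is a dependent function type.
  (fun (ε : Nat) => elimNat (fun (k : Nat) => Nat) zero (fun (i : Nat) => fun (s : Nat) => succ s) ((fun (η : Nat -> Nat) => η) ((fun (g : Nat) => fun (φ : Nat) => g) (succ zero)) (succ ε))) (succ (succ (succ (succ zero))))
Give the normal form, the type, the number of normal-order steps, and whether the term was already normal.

reduced normal form:
  succ zero
type:
  Nat
normal-order step count: 8
term was already normal: no
first contracted redex: a beta-redex


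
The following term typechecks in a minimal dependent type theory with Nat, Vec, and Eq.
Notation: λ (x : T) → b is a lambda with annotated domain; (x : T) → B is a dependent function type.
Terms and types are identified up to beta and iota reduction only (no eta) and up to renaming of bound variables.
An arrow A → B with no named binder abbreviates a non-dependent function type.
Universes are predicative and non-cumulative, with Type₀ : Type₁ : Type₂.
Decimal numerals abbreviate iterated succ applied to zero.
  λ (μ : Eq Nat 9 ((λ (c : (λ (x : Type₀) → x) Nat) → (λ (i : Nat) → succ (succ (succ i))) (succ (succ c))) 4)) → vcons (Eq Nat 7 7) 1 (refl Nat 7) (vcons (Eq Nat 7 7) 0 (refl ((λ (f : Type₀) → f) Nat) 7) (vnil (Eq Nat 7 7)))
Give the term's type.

inferred type:
  Eq Nat 9 9 → Vec (Eq Nat 7 7) 2


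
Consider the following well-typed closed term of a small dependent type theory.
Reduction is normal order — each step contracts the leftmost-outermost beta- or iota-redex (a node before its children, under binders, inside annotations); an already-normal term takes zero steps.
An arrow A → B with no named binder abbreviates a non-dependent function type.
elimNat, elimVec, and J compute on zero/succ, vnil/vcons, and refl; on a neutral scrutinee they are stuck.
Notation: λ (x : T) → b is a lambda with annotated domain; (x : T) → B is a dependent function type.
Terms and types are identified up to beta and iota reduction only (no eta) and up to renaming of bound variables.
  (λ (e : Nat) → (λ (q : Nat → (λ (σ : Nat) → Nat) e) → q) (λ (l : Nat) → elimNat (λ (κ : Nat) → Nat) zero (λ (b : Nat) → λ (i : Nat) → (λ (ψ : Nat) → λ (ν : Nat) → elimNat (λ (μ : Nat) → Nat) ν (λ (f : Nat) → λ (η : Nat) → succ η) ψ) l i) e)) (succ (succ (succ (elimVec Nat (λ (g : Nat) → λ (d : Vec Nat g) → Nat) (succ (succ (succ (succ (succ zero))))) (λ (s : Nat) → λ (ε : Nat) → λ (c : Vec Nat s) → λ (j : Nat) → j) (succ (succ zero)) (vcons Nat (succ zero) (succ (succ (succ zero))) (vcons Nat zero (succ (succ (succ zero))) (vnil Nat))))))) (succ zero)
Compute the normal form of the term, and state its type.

resulting normal form:
  succ (succ (succ (succ (succ (succ (succ (succ zero)))))))
inferred type:
  Nat
observation: the term reaches its normal form after 63 normal-order steps.


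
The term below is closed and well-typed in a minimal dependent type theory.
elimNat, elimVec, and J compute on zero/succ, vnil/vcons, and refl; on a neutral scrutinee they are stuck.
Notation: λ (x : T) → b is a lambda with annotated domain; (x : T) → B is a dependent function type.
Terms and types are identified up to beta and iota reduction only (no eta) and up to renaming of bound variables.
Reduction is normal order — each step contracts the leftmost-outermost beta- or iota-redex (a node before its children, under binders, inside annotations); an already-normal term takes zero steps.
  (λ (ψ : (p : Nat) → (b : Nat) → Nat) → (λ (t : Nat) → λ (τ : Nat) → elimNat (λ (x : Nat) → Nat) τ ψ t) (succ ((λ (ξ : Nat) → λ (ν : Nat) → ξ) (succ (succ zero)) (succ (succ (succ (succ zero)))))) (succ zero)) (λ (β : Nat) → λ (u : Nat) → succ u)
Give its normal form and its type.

resulting normal form:
  succ (succ (succ (succ zero)))
inferred type:
  Nat


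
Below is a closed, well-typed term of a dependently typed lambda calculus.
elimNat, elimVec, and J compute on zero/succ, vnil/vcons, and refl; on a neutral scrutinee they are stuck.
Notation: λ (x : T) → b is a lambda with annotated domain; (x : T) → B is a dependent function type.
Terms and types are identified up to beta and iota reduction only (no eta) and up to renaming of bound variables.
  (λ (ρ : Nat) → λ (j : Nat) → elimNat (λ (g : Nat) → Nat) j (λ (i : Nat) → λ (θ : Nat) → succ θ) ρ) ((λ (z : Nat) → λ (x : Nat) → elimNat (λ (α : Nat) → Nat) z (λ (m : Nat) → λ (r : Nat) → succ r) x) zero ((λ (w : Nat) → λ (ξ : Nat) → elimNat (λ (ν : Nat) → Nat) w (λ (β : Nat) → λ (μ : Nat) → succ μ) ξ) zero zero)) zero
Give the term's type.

inferred type:
  Nat


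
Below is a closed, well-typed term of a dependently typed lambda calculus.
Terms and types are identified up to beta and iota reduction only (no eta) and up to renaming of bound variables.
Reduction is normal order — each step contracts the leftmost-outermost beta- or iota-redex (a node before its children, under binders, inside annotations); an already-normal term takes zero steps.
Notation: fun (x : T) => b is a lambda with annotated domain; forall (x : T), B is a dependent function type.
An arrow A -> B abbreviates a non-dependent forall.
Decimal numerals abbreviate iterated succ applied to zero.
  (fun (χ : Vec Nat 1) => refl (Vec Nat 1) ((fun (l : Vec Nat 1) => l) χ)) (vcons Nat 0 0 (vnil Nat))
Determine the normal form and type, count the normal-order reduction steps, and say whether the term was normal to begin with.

normal form:
  refl (Vec Nat 1) (vcons Nat 0 0 (vnil Nat))
inferred type:
  Eq (Vec Nat 1) (vcons Nat 0 0 (vnil Nat)) (vcons Nat 0 0 (vnil Nat))
steps to reach normal form (normal order): 2
term was already normal: no
first contracted redex: a beta-redex


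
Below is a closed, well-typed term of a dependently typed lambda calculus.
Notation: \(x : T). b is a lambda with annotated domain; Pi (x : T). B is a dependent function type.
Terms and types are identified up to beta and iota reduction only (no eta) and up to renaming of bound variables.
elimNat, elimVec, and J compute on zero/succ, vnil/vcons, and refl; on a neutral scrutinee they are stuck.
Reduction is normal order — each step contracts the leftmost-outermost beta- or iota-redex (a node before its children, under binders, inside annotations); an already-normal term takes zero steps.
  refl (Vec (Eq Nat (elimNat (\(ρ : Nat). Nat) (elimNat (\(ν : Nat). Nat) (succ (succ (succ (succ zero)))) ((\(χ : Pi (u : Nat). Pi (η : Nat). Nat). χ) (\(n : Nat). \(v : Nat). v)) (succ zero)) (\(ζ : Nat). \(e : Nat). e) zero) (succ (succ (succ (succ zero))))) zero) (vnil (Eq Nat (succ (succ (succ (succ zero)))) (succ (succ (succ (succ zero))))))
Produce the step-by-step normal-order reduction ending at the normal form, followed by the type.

normal-order reduction:
  refl (Vec (Eq Nat (elimNat (\(ρ : Nat). Nat) (elimNat (\(ν : Nat). Nat) (succ (succ (succ (succ zero)))) ((\(χ : Pi (u : Nat). Pi (η : Nat). Nat). χ) (\(n : Nat). \(v : Nat). v)) (succ zero)) (\(ζ : Nat). \(e : Nat). e) zero) (succ (succ (succ (succ zero))))) zero) (vnil (Eq Nat (succ (succ (succ (succ zero)))) (succ (succ (succ (succ zero))))))
  ~> refl (Vec (Eq Nat (elimNat (\(ρ : Nat). Nat) (succ (succ (succ (succ zero)))) ((\(ν : Pi (χ : Nat). Pi (u : Nat). Nat). ν) (\(η : Nat). \(n : Nat). n)) (succ zero)) (succ (succ (succ (succ zero))))) zero) (vnil (Eq Nat (succ (succ (succ (succ zero)))) (succ (succ (succ (succ zero))))))
  ~> refl (Vec (Eq Nat ((\(ρ : Pi (ν : Nat). Pi (χ : Nat). Nat). ρ) (\(u : Nat). \(η : Nat). η) zero (elimNat (\(n : Nat). Nat) (succ (succ (succ (succ zero)))) ((\(v : Pi (ζ : Nat). Pi (e : Nat). Nat). v) (\(i : Nat). \(γ : Nat). γ)) zero)) (succ (succ (succ (succ zero))))) zero) (vnil (Eq Nat (succ (succ (succ (succ zero)))) (succ (succ (succ (succ zero))))))
  ~> refl (Vec (Eq Nat ((\(ρ : Nat). \(ν : Nat). ν) zero (elimNat (\(χ : Nat). Nat) (succ (succ (succ (succ zero)))) ((\(u : Pi (η : Nat). Pi (n : Nat). Nat). u) (\(v : Nat). \(ζ : Nat). ζ)) zero)) (succ (succ (succ (succ zero))))) zero) (vnil (Eq Nat (succ (succ (succ (succ zero)))) (succ (succ (succ (succ zero))))))
  ~> refl (Vec (Eq Nat ((\(ρ : Nat). ρ) (elimNat (\(ν : Nat). Nat) (succ (succ (succ (succ zero)))) ((\(χ : Pi (u : Nat). Pi (η : Nat). Nat). χ) (\(n : Nat). \(v : Nat). v)) zero)) (succ (succ (succ (succ zero))))) zero) (vnil (Eq Nat (succ (succ (succ (succ zero)))) (succ (succ (succ (succ zero))))))
  ~> refl (Vec (Eq Nat (elimNat (\(ρ : Nat). Nat) (succ (succ (succ (succ zero)))) ((\(ν : Pi (χ : Nat). Pi (u : Nat). Nat). ν) (\(η : Nat). \(n : Nat). n)) zero) (succ (succ (succ (succ zero))))) zero) (vnil (Eq Nat (succ (succ (succ (succ zero)))) (succ (succ (succ (succ zero))))))
  ~> refl (Vec (Eq Nat (succ (succ (succ (succ zero)))) (succ (succ (succ (succ zero))))) zero) (vnil (Eq Nat (succ (succ (succ (succ zero)))) (succ (succ (succ (succ zero))))))
inferred type:
  Eq (Vec (Eq Nat (succ (succ (succ (succ zero)))) (succ (succ (succ (succ zero))))) zero) (vnil (Eq Nat (succ (succ (succ (succ zero)))) (succ (succ (succ (succ zero)))))) (vnil (Eq Nat (succ (succ (succ (succ zero)))) (succ (succ (succ (succ zero))))))


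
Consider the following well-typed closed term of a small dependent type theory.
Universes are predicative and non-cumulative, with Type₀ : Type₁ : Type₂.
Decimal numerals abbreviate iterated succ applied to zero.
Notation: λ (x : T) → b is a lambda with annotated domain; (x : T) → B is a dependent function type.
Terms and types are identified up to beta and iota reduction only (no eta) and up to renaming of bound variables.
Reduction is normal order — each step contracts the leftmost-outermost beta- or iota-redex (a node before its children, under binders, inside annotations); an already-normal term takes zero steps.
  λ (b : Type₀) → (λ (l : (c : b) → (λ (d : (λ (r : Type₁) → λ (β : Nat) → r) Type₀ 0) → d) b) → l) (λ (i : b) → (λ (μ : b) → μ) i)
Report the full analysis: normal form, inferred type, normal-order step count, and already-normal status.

reduced normal form:
  λ (b : Type₀) → λ (l : b) → l
inferred type:
  (b : Type₀) → (l : b) → b
steps to reach normal form (normal order): 2
started in normal form: no
first contracted redex: a beta-redex


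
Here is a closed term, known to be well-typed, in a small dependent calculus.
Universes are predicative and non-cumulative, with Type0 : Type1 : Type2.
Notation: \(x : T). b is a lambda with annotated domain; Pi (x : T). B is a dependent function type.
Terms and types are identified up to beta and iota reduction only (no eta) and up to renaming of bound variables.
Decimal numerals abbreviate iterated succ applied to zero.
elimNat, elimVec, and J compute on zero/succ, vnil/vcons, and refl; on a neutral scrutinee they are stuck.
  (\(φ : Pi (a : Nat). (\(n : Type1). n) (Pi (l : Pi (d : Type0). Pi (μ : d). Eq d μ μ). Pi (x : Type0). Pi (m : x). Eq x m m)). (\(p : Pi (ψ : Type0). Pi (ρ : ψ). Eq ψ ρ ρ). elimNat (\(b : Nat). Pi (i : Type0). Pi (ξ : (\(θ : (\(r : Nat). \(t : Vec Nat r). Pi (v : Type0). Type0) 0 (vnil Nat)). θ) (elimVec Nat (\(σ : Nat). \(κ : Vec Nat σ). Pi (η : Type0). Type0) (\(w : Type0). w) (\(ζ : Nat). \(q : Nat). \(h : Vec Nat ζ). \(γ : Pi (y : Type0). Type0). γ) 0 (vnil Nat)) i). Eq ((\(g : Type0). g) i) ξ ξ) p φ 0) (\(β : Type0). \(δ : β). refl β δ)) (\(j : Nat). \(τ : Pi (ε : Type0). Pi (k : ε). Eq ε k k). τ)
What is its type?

the term's type:
  Pi (φ : Type0). Pi (a : φ). Eq φ a a


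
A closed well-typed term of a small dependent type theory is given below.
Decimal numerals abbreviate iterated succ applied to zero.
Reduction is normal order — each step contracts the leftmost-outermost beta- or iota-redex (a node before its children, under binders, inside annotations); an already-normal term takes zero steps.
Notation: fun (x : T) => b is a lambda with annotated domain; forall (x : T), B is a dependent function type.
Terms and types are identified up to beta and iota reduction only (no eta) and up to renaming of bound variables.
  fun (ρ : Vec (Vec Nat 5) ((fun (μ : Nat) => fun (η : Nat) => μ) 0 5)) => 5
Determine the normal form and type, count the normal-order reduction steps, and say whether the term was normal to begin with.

normal form:
  fun (ρ : Vec (Vec Nat 5) 0) => 5
the term's type:
  forall (ρ : Vec (Vec Nat 5) 0), Nat
steps to reach normal form (normal order): 2
started in normal form: no
first redex: a beta-redex


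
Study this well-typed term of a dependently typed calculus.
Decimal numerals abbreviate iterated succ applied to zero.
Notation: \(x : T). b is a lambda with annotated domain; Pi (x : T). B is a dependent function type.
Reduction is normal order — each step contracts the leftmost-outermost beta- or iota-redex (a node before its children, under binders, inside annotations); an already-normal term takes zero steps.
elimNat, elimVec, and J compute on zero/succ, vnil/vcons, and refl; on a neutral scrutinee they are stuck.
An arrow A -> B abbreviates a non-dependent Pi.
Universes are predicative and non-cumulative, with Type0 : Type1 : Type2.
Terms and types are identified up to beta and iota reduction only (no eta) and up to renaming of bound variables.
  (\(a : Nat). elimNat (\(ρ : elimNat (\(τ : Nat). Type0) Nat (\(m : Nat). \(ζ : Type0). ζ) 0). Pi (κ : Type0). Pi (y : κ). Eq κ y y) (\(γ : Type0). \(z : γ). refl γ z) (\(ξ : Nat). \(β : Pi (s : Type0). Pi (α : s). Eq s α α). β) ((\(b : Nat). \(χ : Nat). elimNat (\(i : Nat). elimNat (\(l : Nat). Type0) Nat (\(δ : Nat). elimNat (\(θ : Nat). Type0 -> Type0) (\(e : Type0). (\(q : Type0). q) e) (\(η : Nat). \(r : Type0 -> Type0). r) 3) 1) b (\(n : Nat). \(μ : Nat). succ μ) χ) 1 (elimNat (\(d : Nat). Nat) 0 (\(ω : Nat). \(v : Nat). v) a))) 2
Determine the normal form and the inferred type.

reduced normal form:
  \(a : Type0). \(ρ : a). refl a ρ
type:
  Pi (a : Type0). Pi (ρ : a). Eq a ρ ρ


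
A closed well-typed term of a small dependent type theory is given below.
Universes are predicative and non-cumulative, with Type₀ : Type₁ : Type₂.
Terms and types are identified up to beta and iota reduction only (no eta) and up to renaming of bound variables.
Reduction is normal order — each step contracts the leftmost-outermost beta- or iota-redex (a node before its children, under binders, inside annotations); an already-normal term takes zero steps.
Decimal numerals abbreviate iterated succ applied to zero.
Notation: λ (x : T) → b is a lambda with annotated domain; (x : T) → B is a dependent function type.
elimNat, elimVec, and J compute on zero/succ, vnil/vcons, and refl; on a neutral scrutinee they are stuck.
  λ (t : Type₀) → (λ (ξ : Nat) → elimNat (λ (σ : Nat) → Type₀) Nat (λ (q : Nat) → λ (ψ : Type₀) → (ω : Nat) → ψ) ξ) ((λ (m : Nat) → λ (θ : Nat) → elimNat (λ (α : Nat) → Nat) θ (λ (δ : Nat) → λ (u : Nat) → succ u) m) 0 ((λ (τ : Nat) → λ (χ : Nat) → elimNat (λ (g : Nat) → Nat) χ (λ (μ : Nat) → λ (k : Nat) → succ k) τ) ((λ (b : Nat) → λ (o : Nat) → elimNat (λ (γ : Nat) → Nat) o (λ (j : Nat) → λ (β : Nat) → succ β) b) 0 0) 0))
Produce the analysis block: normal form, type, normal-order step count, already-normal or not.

reduced normal form:
  λ (t : Type₀) → Nat
the term's type:
  (t : Type₀) → Type₀
reduction steps (normal order): 11
term was already normal: no
first redex: a beta-redex


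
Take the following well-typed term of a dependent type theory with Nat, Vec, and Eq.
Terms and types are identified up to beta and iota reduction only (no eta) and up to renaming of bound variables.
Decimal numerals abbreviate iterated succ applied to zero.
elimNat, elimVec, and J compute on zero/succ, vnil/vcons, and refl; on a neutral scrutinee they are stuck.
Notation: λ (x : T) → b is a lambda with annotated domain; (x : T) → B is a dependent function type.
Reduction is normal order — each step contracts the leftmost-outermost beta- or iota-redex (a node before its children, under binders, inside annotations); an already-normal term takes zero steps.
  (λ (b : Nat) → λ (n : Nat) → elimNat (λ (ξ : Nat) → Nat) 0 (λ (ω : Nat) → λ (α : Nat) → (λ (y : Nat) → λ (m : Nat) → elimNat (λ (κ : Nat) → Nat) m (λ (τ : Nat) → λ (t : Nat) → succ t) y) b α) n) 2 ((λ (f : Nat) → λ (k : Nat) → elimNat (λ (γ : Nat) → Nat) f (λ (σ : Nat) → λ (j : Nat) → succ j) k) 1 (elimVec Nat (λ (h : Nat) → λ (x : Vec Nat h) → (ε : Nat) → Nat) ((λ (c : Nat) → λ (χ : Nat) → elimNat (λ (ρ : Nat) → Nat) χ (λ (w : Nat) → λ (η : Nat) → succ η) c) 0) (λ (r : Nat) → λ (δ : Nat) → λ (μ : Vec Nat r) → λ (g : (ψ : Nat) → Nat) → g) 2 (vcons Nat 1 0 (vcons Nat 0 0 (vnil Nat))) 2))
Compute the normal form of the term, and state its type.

reduced normal form:
  6
the term's type:
  Nat
observation: normalization takes exactly 44 steps under the normal-order strategy.


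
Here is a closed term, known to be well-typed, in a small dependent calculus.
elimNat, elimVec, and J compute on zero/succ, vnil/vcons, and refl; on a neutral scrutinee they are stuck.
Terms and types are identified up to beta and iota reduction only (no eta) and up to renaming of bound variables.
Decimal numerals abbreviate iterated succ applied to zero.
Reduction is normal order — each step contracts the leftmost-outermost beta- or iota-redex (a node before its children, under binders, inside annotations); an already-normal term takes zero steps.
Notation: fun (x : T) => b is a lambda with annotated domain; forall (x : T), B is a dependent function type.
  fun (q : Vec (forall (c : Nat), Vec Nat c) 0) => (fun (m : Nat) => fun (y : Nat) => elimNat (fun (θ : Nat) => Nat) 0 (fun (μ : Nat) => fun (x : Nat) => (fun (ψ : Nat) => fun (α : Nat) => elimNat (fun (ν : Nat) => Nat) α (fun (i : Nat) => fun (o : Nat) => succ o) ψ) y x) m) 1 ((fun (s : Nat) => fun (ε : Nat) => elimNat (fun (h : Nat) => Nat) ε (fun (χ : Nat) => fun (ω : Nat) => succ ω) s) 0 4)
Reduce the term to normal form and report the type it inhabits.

reduced normal form:
  fun (q : Vec (forall (c : Nat), Vec Nat c) 0) => 4
the term's type:
  forall (q : Vec (forall (c : Nat), Vec Nat c) 0), Nat
observation: the term reaches its normal form after 24 normal-order steps.


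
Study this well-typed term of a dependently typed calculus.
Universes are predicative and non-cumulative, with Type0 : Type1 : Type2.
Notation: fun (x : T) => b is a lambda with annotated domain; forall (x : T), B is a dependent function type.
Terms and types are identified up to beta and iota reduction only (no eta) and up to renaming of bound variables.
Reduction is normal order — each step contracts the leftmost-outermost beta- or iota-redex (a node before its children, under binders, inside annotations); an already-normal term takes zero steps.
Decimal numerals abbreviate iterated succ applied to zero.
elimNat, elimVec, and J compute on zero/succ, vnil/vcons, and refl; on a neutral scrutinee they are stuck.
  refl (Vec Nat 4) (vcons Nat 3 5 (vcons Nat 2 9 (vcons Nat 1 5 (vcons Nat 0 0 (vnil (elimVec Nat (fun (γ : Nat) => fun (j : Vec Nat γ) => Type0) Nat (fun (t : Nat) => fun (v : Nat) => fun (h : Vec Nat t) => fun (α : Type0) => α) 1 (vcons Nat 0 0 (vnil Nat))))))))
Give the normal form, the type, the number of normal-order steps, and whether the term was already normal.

normal form:
  refl (Vec Nat 4) (vcons Nat 3 5 (vcons Nat 2 9 (vcons Nat 1 5 (vcons Nat 0 0 (vnil Nat)))))
the term's type:
  Eq (Vec Nat 4) (vcons Nat 3 5 (vcons Nat 2 9 (vcons Nat 1 5 (vcons Nat 0 0 (vnil Nat))))) (vcons Nat 3 5 (vcons Nat 2 9 (vcons Nat 1 5 (vcons Nat 0 0 (vnil Nat)))))
steps to reach normal form (normal order): 6
term was already normal: no
first redex: an elimVec iota-redex


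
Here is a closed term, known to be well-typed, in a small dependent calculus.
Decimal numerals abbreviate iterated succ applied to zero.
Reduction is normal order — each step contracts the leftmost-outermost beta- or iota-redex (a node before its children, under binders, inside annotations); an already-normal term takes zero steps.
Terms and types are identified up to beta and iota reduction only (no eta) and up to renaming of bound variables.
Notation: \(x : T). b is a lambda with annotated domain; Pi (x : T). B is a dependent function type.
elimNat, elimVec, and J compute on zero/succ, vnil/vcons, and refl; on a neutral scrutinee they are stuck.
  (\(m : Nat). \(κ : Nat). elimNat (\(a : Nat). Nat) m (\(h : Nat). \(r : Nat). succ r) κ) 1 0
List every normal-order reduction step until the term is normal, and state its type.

reduction (normal order):
  (\(m : Nat). \(κ : Nat). elimNat (\(a : Nat). Nat) m (\(h : Nat). \(r : Nat). succ r) κ) 1 0
  ~> (\(m : Nat). elimNat (\(κ : Nat). Nat) 1 (\(a : Nat). \(h : Nat). succ h) m) 0
  ~> elimNat (\(m : Nat). Nat) 1 (\(κ : Nat). \(a : Nat). succ a) 0
  ~> 1
the term's type:
  Nat


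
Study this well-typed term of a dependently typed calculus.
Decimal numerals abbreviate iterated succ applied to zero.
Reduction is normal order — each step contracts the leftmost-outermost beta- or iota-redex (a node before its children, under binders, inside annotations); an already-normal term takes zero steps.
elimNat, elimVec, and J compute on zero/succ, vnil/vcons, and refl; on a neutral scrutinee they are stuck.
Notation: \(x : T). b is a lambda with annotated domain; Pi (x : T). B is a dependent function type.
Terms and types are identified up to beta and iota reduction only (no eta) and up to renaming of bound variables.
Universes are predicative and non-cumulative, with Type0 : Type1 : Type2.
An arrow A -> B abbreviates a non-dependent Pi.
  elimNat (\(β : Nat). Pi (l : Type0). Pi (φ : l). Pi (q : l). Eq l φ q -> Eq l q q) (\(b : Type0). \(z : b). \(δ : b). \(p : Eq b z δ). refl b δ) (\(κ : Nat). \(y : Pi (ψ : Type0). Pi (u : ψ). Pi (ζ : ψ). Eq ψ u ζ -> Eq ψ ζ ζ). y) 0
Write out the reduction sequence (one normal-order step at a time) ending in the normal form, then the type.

normal-order reduction:
  elimNat (\(β : Nat). Pi (l : Type0). Pi (φ : l). Pi (q : l). Eq l φ q -> Eq l q q) (\(b : Type0). \(z : b). \(δ : b). \(p : Eq b z δ). refl b δ) (\(κ : Nat). \(y : Pi (ψ : Type0). Pi (u : ψ). Pi (ζ : ψ). Eq ψ u ζ -> Eq ψ ζ ζ). y) 0
  ~> \(β : Type0). \(l : β). \(φ : β). \(q : Eq β l φ). refl β φ
type:
  Pi (β : Type0). Pi (l : β). Pi (φ : β). Eq β l φ -> Eq β φ φ


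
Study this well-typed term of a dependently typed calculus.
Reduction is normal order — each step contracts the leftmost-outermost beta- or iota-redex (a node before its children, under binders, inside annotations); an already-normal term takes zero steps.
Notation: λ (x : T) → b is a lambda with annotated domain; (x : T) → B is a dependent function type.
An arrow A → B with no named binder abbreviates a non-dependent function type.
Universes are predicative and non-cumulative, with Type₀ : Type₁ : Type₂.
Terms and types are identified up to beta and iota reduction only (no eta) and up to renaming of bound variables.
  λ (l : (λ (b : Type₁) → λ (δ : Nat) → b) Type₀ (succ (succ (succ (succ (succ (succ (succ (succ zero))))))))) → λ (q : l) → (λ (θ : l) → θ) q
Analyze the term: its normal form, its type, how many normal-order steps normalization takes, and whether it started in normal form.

resulting normal form:
  λ (l : Type₀) → λ (b : l) → b
inferred type:
  (l : Type₀) → l → l
steps to reach normal form (normal order): 3
already normal: no
first redex: a beta-redex


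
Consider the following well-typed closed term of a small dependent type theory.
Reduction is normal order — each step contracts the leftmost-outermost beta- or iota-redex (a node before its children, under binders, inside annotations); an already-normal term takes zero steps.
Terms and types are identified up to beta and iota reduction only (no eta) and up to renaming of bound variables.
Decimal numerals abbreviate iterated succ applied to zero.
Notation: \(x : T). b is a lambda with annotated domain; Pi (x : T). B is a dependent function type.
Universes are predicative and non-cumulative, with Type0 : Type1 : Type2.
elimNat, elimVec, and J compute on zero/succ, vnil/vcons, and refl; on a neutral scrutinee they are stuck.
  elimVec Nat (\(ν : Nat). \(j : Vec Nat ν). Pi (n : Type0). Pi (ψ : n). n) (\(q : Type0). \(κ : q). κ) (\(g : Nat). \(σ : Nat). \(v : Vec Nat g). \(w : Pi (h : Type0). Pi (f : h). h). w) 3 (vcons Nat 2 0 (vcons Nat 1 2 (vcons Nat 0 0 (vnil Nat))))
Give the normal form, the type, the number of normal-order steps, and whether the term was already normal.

normal form:
  \(ν : Type0). \(j : ν). j
type:
  Pi (ν : Type0). Pi (j : ν). ν
normal-order step count: 16
already normal: no
first contracted redex: an elimVec iota-redex


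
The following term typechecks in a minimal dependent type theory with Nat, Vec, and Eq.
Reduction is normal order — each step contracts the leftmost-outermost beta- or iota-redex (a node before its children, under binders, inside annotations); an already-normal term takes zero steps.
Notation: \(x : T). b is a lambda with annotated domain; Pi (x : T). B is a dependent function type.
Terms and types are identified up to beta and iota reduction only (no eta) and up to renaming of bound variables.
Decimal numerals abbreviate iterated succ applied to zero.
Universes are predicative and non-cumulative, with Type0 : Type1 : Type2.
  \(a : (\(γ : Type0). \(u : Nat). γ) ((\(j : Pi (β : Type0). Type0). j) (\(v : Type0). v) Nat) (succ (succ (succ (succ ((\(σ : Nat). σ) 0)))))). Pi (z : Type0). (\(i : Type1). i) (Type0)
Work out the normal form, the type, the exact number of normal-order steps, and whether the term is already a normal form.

normal form:
  \(a : Nat). Pi (γ : Type0). Type0
type:
  Pi (a : Nat). Type1
normal-order step count: 5
term was already normal: no
first redex: a beta-redex


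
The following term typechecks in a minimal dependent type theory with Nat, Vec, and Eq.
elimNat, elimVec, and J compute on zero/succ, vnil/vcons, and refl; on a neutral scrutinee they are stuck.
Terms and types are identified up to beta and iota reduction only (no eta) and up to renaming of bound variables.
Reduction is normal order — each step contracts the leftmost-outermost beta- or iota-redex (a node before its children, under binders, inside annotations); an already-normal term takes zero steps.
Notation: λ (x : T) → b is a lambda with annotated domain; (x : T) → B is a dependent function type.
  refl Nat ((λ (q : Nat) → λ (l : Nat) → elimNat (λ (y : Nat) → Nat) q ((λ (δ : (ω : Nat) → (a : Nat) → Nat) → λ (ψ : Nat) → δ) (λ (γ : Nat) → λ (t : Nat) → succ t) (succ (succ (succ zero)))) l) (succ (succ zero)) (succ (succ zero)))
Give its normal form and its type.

resulting normal form:
  refl Nat (succ (succ (succ (succ zero))))
type:
  Eq Nat (succ (succ (succ (succ zero)))) (succ (succ (succ (succ zero))))
observation: normalization takes exactly 13 steps under the normal-order strategy.
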